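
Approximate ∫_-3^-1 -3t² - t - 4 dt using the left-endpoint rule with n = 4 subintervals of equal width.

-35.75

Δt = (-1 − (-3))/4 = 0.5.
Left endpoints: -3, -2.5, -2, -1.5.
f(-3) = -28, f(-2.5) = -20.25, f(-2) = -14, f(-1.5) = -9.25.
Sum = Δt · [f(-3) + f(-2.5) + f(-2) + f(-1.5)].
Sum = -35.75.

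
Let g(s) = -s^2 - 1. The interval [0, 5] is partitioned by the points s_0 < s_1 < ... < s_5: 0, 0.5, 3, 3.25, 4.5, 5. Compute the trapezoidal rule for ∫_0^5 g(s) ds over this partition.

Subinterval widths: 0.5, 2.5, 0.25, 1.25, 0.5.
g(0) = -1, g(0.5) = -1.25, g(3) = -10, g(3.25) = -11.5625, g(4.5) = -21.25, g(5) = -26.
On each subinterval the trapezoid contributes (Δs_i/2)·[g(s_{i-1}) + g(s_i)].
Sum = -49.640625.

-49.640625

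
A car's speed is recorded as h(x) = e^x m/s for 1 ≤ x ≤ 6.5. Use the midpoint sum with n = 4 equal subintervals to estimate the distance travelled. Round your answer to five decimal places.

612.98102

Δx = (6.5 − 1)/4 = 1.375.
Midpoints: 1.6875, 3.0625, 4.4375, 5.8125.
h(1.6875) ≈ 5.40595, h(3.0625) ≈ 21.38094, h(4.4375) ≈ 84.56327, h(5.8125) ≈ 334.45422.
Sum = Δx · [h(1.6875) + h(3.0625) + h(4.4375) + h(5.8125)].
Sum ≈ 612.98102.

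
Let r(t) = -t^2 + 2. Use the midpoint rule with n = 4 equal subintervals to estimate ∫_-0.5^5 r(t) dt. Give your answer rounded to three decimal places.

-29.842

Δt = (5 − (-0.5))/4 = 1.375.
Midpoints: 0.1875, 1.5625, 2.9375, 4.3125.
r(0.1875) = 1.96484375, r(1.5625) = -0.44140625, r(2.9375) = -6.62890625, r(4.3125) = -16.59765625.
Sum = Δt · [r(0.1875) + r(1.5625) + r(2.9375) + r(4.3125)].
Sum ≈ -29.842.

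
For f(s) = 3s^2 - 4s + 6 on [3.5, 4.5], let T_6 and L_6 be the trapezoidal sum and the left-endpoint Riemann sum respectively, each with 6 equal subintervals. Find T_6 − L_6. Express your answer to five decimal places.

T_6 ≈ 38.2638889.
L_6 ≈ 36.5972222.
T_6 − L_6 ≈ 1.66667.

1.66667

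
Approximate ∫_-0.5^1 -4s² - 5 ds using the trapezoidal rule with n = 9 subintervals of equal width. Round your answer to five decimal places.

-9.02778

Δs = (1 − (-0.5))/9 = 1/6.
f(-0.5) = -6, f(-1/3) = -49/9, f(-1/6) = -46/9, f(0) = -5, f(1/6) = -46/9, f(1/3) = -49/9, f(0.5) = -6, f(2/3) = -61/9, f(5/6) = -70/9, f(1) = -9.
T_9 = (Δs/2)·[f(s_0) + 2f(s_1) + ... + 2f(s_{8}) + f(s_9)].
Sum ≈ -9.02778.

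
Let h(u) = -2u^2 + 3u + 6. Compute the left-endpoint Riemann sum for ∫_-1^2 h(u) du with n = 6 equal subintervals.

Δu = (2 − (-1))/6 = 0.5.
Left endpoints: -1, -0.5, 0, 0.5, 1, 1.5.
h(-1) = 1, h(-0.5) = 4, h(0) = 6, h(0.5) = 7, h(1) = 7, h(1.5) = 6.
Sum = Δu · [h(-1) + h(-0.5) + h(0) + ...].
Sum = 15.5.

15.5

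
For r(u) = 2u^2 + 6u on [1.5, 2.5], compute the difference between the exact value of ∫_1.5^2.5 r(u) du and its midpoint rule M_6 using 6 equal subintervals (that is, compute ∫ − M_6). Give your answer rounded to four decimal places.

Exact integral: ∫_1.5^2.5 r(u) du ≈ 20.166667.
M_6 ≈ 20.162037.
Error ≈ 20.166667 − 20.162037 ≈ 0.0046.

0.0046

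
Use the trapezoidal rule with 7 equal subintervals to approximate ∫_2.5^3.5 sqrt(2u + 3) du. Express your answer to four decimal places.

2.9984

Δu = (3.5 − 2.5)/7 = 1/7.
f(2.5) ≈ 2.8284, f(37/14) ≈ 2.8785, f(39/14) ≈ 2.9277, f(41/14) ≈ 2.9761, f(43/14) ≈ 3.0237, f(45/14) ≈ 3.0706, f(47/14) ≈ 3.1168, f(3.5) ≈ 3.1623.
T_7 = (Δu/2)·[f(u_0) + 2f(u_1) + ... + 2f(u_{6}) + f(u_7)].
Sum ≈ 2.9984.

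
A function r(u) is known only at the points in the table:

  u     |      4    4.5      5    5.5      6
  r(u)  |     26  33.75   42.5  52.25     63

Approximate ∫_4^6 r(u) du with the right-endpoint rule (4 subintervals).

Δu = 0.5.
Sum = 0.5·[33.75 + 42.5 + 52.25 + 63] = 95.75.

95.75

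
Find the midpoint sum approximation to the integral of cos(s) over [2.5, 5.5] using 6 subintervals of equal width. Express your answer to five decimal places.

Δs = (5.5 − 2.5)/6 = 0.5.
Midpoints: 2.75, 3.25, 3.75, 4.25, 4.75, 5.25.
f(2.75) ≈ -0.92430, f(3.25) ≈ -0.99413, f(3.75) ≈ -0.82056, f(4.25) ≈ -0.44609, f(4.75) ≈ 0.03760, f(5.25) ≈ 0.51209.
Sum = Δs · [f(2.75) + f(3.25) + f(3.75) + ...].
Sum ≈ -1.31770.

-1.31770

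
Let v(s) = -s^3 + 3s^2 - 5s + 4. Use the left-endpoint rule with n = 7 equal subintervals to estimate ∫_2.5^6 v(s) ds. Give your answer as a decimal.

-143.5

Δs = (6 − 2.5)/7 = 0.5.
Left endpoints: 2.5, 3, 3.5, 4, 4.5, 5, 5.5.
v(2.5) = -5.375, v(3) = -11, v(3.5) = -19.625, v(4) = -32, v(4.5) = -48.875, v(5) = -71, v(5.5) = -99.125.
Sum = Δs · [v(2.5) + v(3) + v(3.5) + ...].
Sum = -143.5.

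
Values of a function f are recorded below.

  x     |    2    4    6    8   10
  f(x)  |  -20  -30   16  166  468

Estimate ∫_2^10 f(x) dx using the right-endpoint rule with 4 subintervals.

1240

Δx = 2.
Sum = 2·[(-30) + 16 + 166 + 468] = 1240.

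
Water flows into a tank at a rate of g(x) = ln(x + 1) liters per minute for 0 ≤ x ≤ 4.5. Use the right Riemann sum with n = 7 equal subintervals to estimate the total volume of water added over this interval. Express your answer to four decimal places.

Δx = (4.5 − 0)/7 = 9/14.
Right endpoints: 9/14, 9/7, 27/14, 18/7, 45/14, 27/7, 4.5.
g(9/14) ≈ 0.4964, g(9/7) ≈ 0.8267, g(27/14) ≈ 1.0745, g(18/7) ≈ 1.2730, g(45/14) ≈ 1.4385, g(27/7) ≈ 1.5805, g(4.5) ≈ 1.7047.
Sum = Δx · [g(9/14) + g(9/7) + g(27/14) + ...].
Sum ≈ 5.3963.

5.3963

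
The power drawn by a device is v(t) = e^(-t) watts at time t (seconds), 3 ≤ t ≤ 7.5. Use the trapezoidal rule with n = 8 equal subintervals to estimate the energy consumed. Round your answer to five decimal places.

0.05053

Δt = (7.5 − 3)/8 = 0.5625.
v(3) ≈ 0.04979, v(3.5625) ≈ 0.02837, v(4.125) ≈ 0.01616, v(4.6875) ≈ 0.00921, v(5.25) ≈ 0.00525, v(5.8125) ≈ 0.00299, v(6.375) ≈ 0.00170, v(6.9375) ≈ 0.00097, v(7.5) ≈ 0.00055.
T_8 = (Δt/2)·[v(t_0) + 2v(t_1) + ... + 2v(t_{7}) + v(t_8)].
Sum ≈ 0.05053.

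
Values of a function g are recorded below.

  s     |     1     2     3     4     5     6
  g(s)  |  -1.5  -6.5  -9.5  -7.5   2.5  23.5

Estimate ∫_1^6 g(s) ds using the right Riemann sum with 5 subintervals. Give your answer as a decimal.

2.5

Δs = 1.
Sum = 1·[(-6.5) + (-9.5) + (-7.5) + 2.5 + 23.5] = 2.5.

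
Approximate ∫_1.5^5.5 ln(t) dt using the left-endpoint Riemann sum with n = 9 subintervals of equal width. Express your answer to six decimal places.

4.471237

Δt = (5.5 − 1.5)/9 = 4/9.
Left endpoints: 1.5, 35/18, 43/18, 17/6, 59/18, 67/18, 25/6, 83/18, 91/18.
f(1.5) ≈ 0.405465, f(35/18) ≈ 0.664976, f(43/18) ≈ 0.870828, f(17/6) ≈ 1.041454, f(59/18) ≈ 1.187166, f(67/18) ≈ 1.314321, f(25/6) ≈ 1.427116, f(83/18) ≈ 1.528469, f(91/18) ≈ 1.620488.
Sum = Δt · [f(1.5) + f(35/18) + f(43/18) + ...].
Sum ≈ 4.471237.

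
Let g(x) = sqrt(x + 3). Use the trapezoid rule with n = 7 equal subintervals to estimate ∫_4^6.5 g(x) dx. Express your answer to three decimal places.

Δx = (6.5 − 4)/7 = 5/14.
g(4) ≈ 2.646, g(61/14) ≈ 2.712, g(33/7) ≈ 2.777, g(71/14) ≈ 2.841, g(38/7) ≈ 2.903, g(81/14) ≈ 2.964, g(43/7) ≈ 3.024, g(6.5) ≈ 3.082.
T_7 = (Δx/2)·[g(x_0) + 2g(x_1) + ... + 2g(x_{6}) + g(x_7)].
Sum ≈ 7.174.

7.174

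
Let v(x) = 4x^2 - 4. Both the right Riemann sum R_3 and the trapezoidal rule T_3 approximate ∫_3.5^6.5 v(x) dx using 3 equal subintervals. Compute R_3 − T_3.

60

R_3 = 359.
T_3 = 299.
R_3 − T_3 = 60.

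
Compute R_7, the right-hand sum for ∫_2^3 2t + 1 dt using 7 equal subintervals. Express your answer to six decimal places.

Δt = (3 − 2)/7 = 1/7.
Right endpoints: 15/7, 16/7, 17/7, 18/7, 19/7, 20/7, 3.
f(15/7) = 37/7, f(16/7) = 39/7, f(17/7) = 41/7, f(18/7) = 43/7, f(19/7) = 45/7, f(20/7) = 47/7, f(3) = 7.
Sum = Δt · [f(15/7) + f(16/7) + f(17/7) + ...].
Sum ≈ 6.142857.

6.142857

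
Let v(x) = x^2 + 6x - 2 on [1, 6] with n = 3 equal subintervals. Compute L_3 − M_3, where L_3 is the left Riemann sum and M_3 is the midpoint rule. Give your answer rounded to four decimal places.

L_3 ≈ 114.814815.
M_3 ≈ 165.509259.
L_3 − M_3 ≈ -50.6944.

-50.6944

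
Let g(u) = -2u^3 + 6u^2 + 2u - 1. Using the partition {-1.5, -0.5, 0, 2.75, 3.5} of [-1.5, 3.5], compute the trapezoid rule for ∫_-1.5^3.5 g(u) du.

18.4609375

Subinterval widths: 1, 0.5, 2.75, 0.75.
g(-1.5) = 16.25, g(-0.5) = -0.25, g(0) = -1, g(2.75) = 8.28125, g(3.5) = -6.25.
On each subinterval the trapezoid contributes (Δu_i/2)·[g(u_{i-1}) + g(u_i)].
Sum = 18.4609375.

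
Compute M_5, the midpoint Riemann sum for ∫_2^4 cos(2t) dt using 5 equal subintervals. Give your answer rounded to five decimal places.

0.89680

Δt = (4 − 2)/5 = 0.4.
Midpoints: 2.2, 2.6, 3, 3.4, 3.8.
f(2.2) ≈ -0.30733, f(2.6) ≈ 0.46852, f(3) ≈ 0.96017, f(3.4) ≈ 0.86940, f(3.8) ≈ 0.25126.
Sum = Δt · [f(2.2) + f(2.6) + f(3) + f(3.4) + f(3.8)].
Sum ≈ 0.89680.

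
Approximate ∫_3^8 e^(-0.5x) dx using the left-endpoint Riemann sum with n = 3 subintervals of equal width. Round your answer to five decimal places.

Δx = (8 − 3)/3 = 5/3.
Left endpoints: 3, 14/3, 19/3.
f(3) ≈ 0.22313, f(14/3) ≈ 0.09697, f(19/3) ≈ 0.04214.
Sum = Δx · [f(3) + f(14/3) + f(19/3)].
Sum ≈ 0.60374.

0.60374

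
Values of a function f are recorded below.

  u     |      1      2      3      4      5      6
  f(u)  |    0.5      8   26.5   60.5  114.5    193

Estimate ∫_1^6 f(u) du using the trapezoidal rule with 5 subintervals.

306.25

Δu = 1.
T_5 = (1/2)·[0.5 + 2·8 + 2·26.5 + 2·60.5 + 2·114.5 + 193] = 306.25.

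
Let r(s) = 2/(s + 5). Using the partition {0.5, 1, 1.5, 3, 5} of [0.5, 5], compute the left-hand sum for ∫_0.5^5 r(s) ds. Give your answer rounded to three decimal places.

1.310

Subinterval widths: 0.5, 0.5, 1.5, 2.
Left endpoints: 0.5, 1, 1.5, 3.
r(0.5) = 4/11, r(1) = 1/3, r(1.5) = 4/13, r(3) = 0.25.
Sum = Σ Δs_i · r(s_i).
Sum ≈ 1.310.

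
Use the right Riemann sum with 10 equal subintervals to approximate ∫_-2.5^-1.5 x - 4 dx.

-5.95

Δx = (-1.5 − (-2.5))/10 = 0.1.
Right endpoints: -2.4, -2.3, -2.2, -2.1, -2, -1.9, -1.8, -1.7, -1.6, -1.5.
f(-2.4) = -6.4, f(-2.3) = -6.3, f(-2.2) = -6.2, f(-2.1) = -6.1, f(-2) = -6, f(-1.9) = -5.9, f(-1.8) = -5.8, f(-1.7) = -5.7, f(-1.6) = -5.6, f(-1.5) = -5.5.
Sum = Δx · [f(-2.4) + f(-2.3) + f(-2.2) + ...].
Sum = -5.95.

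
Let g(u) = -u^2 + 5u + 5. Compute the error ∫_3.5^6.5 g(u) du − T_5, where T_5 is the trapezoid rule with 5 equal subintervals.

Exact integral: ∫_3.5^6.5 g(u) du = 12.75.
T_5 = 12.57.
Error = 12.75 − 12.57 = 0.18.

0.18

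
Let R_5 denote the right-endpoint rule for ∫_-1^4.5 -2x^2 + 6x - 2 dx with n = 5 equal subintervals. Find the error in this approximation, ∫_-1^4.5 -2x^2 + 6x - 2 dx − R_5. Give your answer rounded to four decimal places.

Exact integral: ∫_-1^4.5 f(x) dx ≈ -14.666667.
R_5 = -19.91.
Error ≈ -14.666667 − (-19.91) ≈ 5.2433.

5.2433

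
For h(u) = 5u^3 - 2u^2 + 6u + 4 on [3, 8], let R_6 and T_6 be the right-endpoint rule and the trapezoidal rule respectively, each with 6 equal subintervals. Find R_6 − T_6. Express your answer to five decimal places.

977.08333

R_6 ≈ 5904.0856481.
T_6 ≈ 4927.0023148.
R_6 − T_6 ≈ 977.08333.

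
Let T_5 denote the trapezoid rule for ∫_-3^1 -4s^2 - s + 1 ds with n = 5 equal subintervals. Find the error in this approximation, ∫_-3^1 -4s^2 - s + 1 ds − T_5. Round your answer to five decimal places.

1.70667

Exact integral: ∫_-3^1 f(s) ds ≈ -29.3333333.
T_5 = -31.04.
Error ≈ -29.3333333 − (-31.04) ≈ 1.70667.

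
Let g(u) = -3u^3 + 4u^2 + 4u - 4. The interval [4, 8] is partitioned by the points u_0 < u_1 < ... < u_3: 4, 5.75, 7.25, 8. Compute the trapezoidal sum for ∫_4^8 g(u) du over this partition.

Subinterval widths: 1.75, 1.5, 0.75.
g(4) = -116, g(5.75) = -419.078125, g(7.25) = -907.984375, g(8) = -1252.
On each subinterval the trapezoid contributes (Δu_i/2)·[g(u_{i-1}) + g(u_i)].
Sum = -2273.484375.

-2273.484375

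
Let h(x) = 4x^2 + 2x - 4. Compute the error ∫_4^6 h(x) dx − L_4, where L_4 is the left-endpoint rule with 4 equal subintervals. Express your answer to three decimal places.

20.667

Exact integral: ∫_4^6 h(x) dx ≈ 214.66667.
L_4 = 194.
Error ≈ 214.66667 − 194 ≈ 20.667.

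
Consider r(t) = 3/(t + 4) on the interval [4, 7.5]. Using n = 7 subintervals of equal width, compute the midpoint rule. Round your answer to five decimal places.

1.08846

Δt = (7.5 − 4)/7 = 0.5.
Midpoints: 4.25, 4.75, 5.25, 5.75, 6.25, 6.75, 7.25.
r(4.25) = 4/11, r(4.75) = 12/35, r(5.25) = 12/37, r(5.75) = 4/13, r(6.25) = 12/41, r(6.75) = 12/43, r(7.25) = 4/15.
Sum = Δt · [r(4.25) + r(4.75) + r(5.25) + ...].
Sum ≈ 1.08846.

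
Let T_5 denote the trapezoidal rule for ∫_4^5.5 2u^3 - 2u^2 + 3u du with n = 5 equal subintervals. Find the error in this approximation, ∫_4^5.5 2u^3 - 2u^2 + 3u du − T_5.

-0.59625

Exact integral: ∫_4^5.5 f(u) du = 282.65625.
T_5 = 283.2525.
Error = 282.65625 − 283.2525 = -0.59625.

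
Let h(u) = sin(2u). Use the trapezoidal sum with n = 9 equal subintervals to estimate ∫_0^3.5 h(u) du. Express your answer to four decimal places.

Δu = (3.5 − 0)/9 = 7/18.
h(0) ≈ 0.0000, h(7/18) ≈ 0.7017, h(7/9) ≈ 0.9999, h(7/6) ≈ 0.7231, h(14/9) ≈ 0.0305, h(35/18) ≈ -0.6797, h(7/3) ≈ -0.9990, h(49/18) ≈ -0.7438, h(28/9) ≈ -0.0609, h(3.5) ≈ 0.6570.
T_9 = (Δu/2)·[h(u_0) + 2h(u_1) + ... + 2h(u_{8}) + h(u_9)].
Sum ≈ 0.1168.

0.1168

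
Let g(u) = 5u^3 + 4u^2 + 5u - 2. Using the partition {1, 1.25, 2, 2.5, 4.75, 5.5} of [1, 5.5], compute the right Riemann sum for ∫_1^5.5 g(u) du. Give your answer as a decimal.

Subinterval widths: 0.25, 0.75, 0.5, 2.25, 0.75.
Right endpoints: 1.25, 2, 2.5, 4.75, 5.5.
g(1.25) = 20.265625, g(2) = 64, g(2.5) = 113.625, g(4.75) = 647.859375, g(5.5) = 978.375.
Sum = Σ Δu_i · g(u_i).
Sum = 2301.34375.

2301.34375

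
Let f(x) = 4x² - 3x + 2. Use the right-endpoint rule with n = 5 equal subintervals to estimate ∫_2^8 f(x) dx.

732.96

Δx = (8 − 2)/5 = 1.2.
Right endpoints: 3.2, 4.4, 5.6, 6.8, 8.
f(3.2) = 33.36, f(4.4) = 66.24, f(5.6) = 110.64, f(6.8) = 166.56, f(8) = 234.
Sum = Δx · [f(3.2) + f(4.4) + f(5.6) + f(6.8) + f(8)].
Sum = 732.96.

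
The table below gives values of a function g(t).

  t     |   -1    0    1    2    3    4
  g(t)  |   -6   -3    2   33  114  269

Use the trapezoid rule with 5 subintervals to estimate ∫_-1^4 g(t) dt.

277.5

Δt = 1.
T_5 = (1/2)·[(-6) + 2·(-3) + 2·2 + 2·33 + 2·114 + 269] = 277.5.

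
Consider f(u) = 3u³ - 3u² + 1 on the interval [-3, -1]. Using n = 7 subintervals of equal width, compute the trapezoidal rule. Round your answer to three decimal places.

-84.571

Δu = (-1 − (-3))/7 = 2/7.
f(-3) = -107, f(-19/7) = -27815/343, f(-17/7) = -20465/343, f(-15/7) = -14507/343, f(-13/7) = -9797/343, f(-11/7) = -6191/343, f(-9/7) = -3545/343, f(-1) = -5.
T_7 = (Δu/2)·[f(u_0) + 2f(u_1) + ... + 2f(u_{6}) + f(u_7)].
Sum ≈ -84.571.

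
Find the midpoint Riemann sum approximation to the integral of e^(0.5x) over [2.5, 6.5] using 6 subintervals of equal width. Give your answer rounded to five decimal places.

Δx = (6.5 − 2.5)/6 = 2/3.
Midpoints: 17/6, 3.5, 25/6, 29/6, 5.5, 37/6.
f(17/6) ≈ 4.12335, f(3.5) ≈ 5.75460, f(25/6) ≈ 8.03119, f(29/6) ≈ 11.20844, f(5.5) ≈ 15.64263, f(37/6) ≈ 21.83105.
Sum = Δx · [f(17/6) + f(3.5) + f(25/6) + ...].
Sum ≈ 44.39418.

44.39418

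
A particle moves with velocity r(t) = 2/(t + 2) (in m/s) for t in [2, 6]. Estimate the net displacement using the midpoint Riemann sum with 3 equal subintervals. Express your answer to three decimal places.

1.380

Δt = (6 − 2)/3 = 4/3.
Midpoints: 8/3, 4, 16/3.
r(8/3) = 3/7, r(4) = 1/3, r(16/3) = 3/11.
Sum = Δt · [r(8/3) + r(4) + r(16/3)].
Sum ≈ 1.380.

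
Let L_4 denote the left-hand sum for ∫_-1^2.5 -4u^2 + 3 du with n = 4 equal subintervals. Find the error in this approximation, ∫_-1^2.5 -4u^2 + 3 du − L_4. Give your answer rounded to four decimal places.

Exact integral: ∫_-1^2.5 f(u) du ≈ -11.666667.
L_4 = -4.265625.
Error ≈ -11.666667 − (-4.265625) ≈ -7.4010.

-7.4010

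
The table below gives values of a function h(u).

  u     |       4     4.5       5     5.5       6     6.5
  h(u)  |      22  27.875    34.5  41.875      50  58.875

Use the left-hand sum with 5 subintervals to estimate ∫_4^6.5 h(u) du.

Δu = 0.5.
Sum = 0.5·[22 + 27.875 + 34.5 + 41.875 + 50] = 88.125.

88.125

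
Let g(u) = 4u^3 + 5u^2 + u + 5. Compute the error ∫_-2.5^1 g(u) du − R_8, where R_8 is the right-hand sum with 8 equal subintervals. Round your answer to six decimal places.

-9.123698

Exact integral: ∫_-2.5^1 g(u) du ≈ 4.52083333.
R_8 = 13.64453125.
Error ≈ 4.52083333 − 13.64453125 ≈ -9.123698.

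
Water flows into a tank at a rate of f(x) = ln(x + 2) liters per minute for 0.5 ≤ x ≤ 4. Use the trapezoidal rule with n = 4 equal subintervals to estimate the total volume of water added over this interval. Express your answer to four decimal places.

4.9450

Δx = (4 − 0.5)/4 = 0.875.
f(0.5) ≈ 0.9163, f(1.375) ≈ 1.2164, f(2.25) ≈ 1.4469, f(3.125) ≈ 1.6341, f(4) ≈ 1.7918.
T_4 = (Δx/2)·[f(x_0) + 2f(x_1) + 2f(x_2) + 2f(x_3) + f(x_4)].
Sum ≈ 4.9450.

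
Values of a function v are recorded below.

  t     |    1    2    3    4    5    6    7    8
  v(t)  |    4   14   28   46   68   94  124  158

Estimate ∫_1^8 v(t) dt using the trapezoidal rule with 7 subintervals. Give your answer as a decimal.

455

Δt = 1.
T_7 = (1/2)·[4 + 2·14 + 2·28 + 2·46 + 2·68 + 2·94 + 2·124 + 158] = 455.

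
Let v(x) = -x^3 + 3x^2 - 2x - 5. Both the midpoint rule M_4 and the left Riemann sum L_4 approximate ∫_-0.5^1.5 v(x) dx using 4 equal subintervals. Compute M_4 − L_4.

M_4 = -9.8125.
L_4 = -9.25.
M_4 − L_4 = -0.5625.

-0.5625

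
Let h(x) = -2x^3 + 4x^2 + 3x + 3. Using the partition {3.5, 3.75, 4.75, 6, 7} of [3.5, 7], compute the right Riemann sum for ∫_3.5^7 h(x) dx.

Subinterval widths: 0.25, 1, 1.25, 1.
Right endpoints: 3.75, 4.75, 6, 7.
h(3.75) = -34.96875, h(4.75) = -106.84375, h(6) = -267, h(7) = -466.
Sum = Σ Δx_i · h(x_i).
Sum = -915.3359375.

-915.3359375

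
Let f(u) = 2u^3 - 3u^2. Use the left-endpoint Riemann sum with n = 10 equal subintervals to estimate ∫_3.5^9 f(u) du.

Δu = (9 − 3.5)/10 = 0.55.
Left endpoints: 3.5, 4.05, 4.6, 5.15, 5.7, 6.25, 6.8, 7.35, 7.9, 8.45.
f(3.5) = 49, f(4.05) = 83.65275, f(4.6) = 131.192, f(5.15) = 193.61425, f(5.7) = 272.916, f(6.25) = 371.09375, f(6.8) = 490.144, f(7.35) = 632.06325, f(7.9) = 798.848, f(8.45) = 992.49475.
Sum = Δu · [f(3.5) + f(4.05) + f(4.6) + ...].
Sum = 2208.2603125.

2208.2603125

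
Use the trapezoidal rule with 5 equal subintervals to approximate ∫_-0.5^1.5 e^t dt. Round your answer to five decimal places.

3.92669

Δt = (1.5 − (-0.5))/5 = 0.4.
f(-0.5) ≈ 0.60653, f(-0.1) ≈ 0.90484, f(0.3) ≈ 1.34986, f(0.7) ≈ 2.01375, f(1.1) ≈ 3.00417, f(1.5) ≈ 4.48169.
T_5 = (Δt/2)·[f(t_0) + 2f(t_1) + ... + 2f(t_{4}) + f(t_5)].
Sum ≈ 3.92669.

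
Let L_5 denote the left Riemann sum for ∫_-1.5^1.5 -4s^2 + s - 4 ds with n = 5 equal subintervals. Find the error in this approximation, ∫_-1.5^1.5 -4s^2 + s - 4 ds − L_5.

Exact integral: ∫_-1.5^1.5 f(s) ds = -21.
L_5 = -22.62.
Error = -21 − (-22.62) = 1.62.

1.62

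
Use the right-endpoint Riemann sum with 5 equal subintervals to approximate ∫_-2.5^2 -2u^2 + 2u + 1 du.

-8.64

Δu = (2 − (-2.5))/5 = 0.9.
Right endpoints: -1.6, -0.7, 0.2, 1.1, 2.
f(-1.6) = -7.32, f(-0.7) = -1.38, f(0.2) = 1.32, f(1.1) = 0.78, f(2) = -3.
Sum = Δu · [f(-1.6) + f(-0.7) + f(0.2) + f(1.1) + f(2)].
Sum = -8.64.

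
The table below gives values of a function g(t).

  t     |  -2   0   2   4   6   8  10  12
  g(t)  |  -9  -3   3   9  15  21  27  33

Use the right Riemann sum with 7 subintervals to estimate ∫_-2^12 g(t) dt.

Δt = 2.
Sum = 2·[(-3) + 3 + 9 + 15 + 21 + 27 + 33] = 210.

210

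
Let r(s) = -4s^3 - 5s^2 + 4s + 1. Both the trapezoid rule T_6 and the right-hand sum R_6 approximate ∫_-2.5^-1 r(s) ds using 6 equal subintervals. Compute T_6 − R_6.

T_6 = 4.9375.
R_6 = 1.65625.
T_6 − R_6 = 3.28125.

3.28125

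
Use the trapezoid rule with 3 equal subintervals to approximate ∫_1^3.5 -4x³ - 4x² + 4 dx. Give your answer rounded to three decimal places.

-203.866

Δx = (3.5 − 1)/3 = 5/6.
f(1) = -4, f(11/6) = -1841/54, f(8/3) = -2708/27, f(3.5) = -216.5.
T_3 = (Δx/2)·[f(x_0) + 2f(x_1) + 2f(x_2) + f(x_3)].
Sum ≈ -203.866.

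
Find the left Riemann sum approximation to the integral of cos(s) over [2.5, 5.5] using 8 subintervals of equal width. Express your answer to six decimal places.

Δs = (5.5 − 2.5)/8 = 0.375.
Left endpoints: 2.5, 2.875, 3.25, 3.625, 4, 4.375, 4.75, 5.125.
f(2.5) ≈ -0.801144, f(2.875) ≈ -0.964674, f(3.25) ≈ -0.994130, f(3.625) ≈ -0.885416, f(4) ≈ -0.653644, f(4.375) ≈ -0.331024, f(4.75) ≈ 0.037602, f(5.125) ≈ 0.401003.
Sum = Δs · [f(2.5) + f(2.875) + f(3.25) + ...].
Sum ≈ -1.571785.

-1.571785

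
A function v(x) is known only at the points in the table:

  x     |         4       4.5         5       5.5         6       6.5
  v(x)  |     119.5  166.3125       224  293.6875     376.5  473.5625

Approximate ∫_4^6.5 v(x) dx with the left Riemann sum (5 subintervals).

Δx = 0.5.
Sum = 0.5·[119.5 + 166.3125 + 224 + 293.6875 + 376.5] = 590.

590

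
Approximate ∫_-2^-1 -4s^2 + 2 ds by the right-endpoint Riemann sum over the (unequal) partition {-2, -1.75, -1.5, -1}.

-5.3125

Subinterval widths: 0.25, 0.25, 0.5.
Right endpoints: -1.75, -1.5, -1.
f(-1.75) = -10.25, f(-1.5) = -7, f(-1) = -2.
Sum = Σ Δs_i · f(s_i).
Sum = -5.3125.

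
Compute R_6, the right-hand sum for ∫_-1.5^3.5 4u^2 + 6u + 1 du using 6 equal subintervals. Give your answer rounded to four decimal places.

Δu = (3.5 − (-1.5))/6 = 5/6.
Right endpoints: -2/3, 1/6, 1, 11/6, 8/3, 3.5.
f(-2/3) = -11/9, f(1/6) = 19/9, f(1) = 11, f(11/6) = 229/9, f(8/3) = 409/9, f(3.5) = 71.
Sum = Δu · [f(-2/3) + f(1/6) + f(1) + ...].
Sum ≈ 128.1481.

128.1481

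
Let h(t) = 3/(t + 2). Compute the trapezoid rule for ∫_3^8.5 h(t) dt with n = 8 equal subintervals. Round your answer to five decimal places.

2.22946

Δt = (8.5 − 3)/8 = 0.6875.
h(3) = 0.6, h(3.6875) = 48/91, h(4.375) = 8/17, h(5.0625) = 48/113, h(5.75) = 12/31, h(6.4375) = 16/45, h(7.125) = 24/73, h(7.8125) = 48/157, h(8.5) = 2/7.
T_8 = (Δt/2)·[h(t_0) + 2h(t_1) + ... + 2h(t_{7}) + h(t_8)].
Sum ≈ 2.22946.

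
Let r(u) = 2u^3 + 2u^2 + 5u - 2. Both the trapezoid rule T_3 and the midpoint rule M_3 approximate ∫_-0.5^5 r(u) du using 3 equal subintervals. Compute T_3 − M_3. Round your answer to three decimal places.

T_3 ≈ 494.51620.
M_3 ≈ 422.88252.
T_3 − M_3 ≈ 71.634.

71.634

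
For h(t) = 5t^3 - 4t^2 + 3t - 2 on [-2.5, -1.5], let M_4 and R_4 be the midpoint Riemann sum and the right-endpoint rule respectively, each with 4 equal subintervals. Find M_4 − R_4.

M_4 = -66.65625.
R_4 = -57.15625.
M_4 − R_4 = -9.5.

-9.5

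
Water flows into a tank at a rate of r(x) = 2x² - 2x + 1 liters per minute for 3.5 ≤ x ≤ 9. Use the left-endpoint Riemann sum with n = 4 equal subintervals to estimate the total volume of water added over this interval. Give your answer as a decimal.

Δx = (9 − 3.5)/4 = 1.375.
Left endpoints: 3.5, 4.875, 6.25, 7.625.
r(3.5) = 18.5, r(4.875) = 38.78125, r(6.25) = 66.625, r(7.625) = 102.03125.
Sum = Δx · [r(3.5) + r(4.875) + r(6.25) + r(7.625)].
Sum = 310.6640625.

310.6640625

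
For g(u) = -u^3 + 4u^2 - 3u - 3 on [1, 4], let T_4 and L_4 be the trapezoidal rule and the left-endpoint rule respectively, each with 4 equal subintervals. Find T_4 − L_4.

T_4 = -12.234375.
L_4 = -7.734375.
T_4 − L_4 = -4.5.

-4.5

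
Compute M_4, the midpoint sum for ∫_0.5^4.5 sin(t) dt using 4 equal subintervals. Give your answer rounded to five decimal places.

Δt = (4.5 − 0.5)/4 = 1.
Midpoints: 1, 2, 3, 4.
f(1) ≈ 0.84147, f(2) ≈ 0.90930, f(3) ≈ 0.14112, f(4) ≈ -0.75680.
Sum = Δt · [f(1) + f(2) + f(3) + f(4)].
Sum ≈ 1.13509.

1.13509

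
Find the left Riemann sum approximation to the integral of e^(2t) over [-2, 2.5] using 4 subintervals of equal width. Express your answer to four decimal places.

19.6689

Δt = (2.5 − (-2))/4 = 1.125.
Left endpoints: -2, -0.875, 0.25, 1.375.
f(-2) ≈ 0.0183, f(-0.875) ≈ 0.1738, f(0.25) ≈ 1.6487, f(1.375) ≈ 15.6426.
Sum = Δt · [f(-2) + f(-0.875) + f(0.25) + f(1.375)].
Sum ≈ 19.6689.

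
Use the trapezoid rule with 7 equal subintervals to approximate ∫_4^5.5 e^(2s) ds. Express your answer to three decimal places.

28880.672

Δs = (5.5 − 4)/7 = 3/14.
f(4) ≈ 2980.958, f(59/14) ≈ 4575.958, f(31/7) ≈ 7024.384, f(65/14) ≈ 10782.873, f(34/7) ≈ 16552.389, f(71/14) ≈ 25408.960, f(37/7) ≈ 39004.354, f(5.5) ≈ 59874.142.
T_7 = (Δs/2)·[f(s_0) + 2f(s_1) + ... + 2f(s_{6}) + f(s_7)].
Sum ≈ 28880.672.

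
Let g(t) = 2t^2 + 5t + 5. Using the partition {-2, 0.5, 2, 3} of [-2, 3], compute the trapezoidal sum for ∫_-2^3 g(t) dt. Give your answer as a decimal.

67.5

Subinterval widths: 2.5, 1.5, 1.
g(-2) = 3, g(0.5) = 8, g(2) = 23, g(3) = 38.
On each subinterval the trapezoid contributes (Δt_i/2)·[g(t_{i-1}) + g(t_i)].
Sum = 67.5.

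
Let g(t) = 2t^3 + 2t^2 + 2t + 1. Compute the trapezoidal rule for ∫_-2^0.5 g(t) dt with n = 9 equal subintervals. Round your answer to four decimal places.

Δt = (0.5 − (-2))/9 = 5/18.
g(-2) = -11, g(-31/18) = -19621/2916, g(-13/9) = -2729/729, g(-7/6) = -193/108, g(-8/9) = -439/729, g(-11/18) = 199/2916, g(-1/3) = 13/27, g(-1/18) = 2609/2916, g(2/9) = 1141/729, g(0.5) = 2.75.
T_9 = (Δt/2)·[g(t_0) + 2g(t_1) + ... + 2g(t_{8}) + g(t_9)].
Sum ≈ -3.8825.

-3.8825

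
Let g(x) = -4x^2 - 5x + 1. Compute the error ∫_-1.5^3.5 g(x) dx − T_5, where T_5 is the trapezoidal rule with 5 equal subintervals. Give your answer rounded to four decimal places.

3.3333

Exact integral: ∫_-1.5^3.5 g(x) dx ≈ -81.666667.
T_5 = -85.
Error ≈ -81.666667 − (-85) ≈ 3.3333.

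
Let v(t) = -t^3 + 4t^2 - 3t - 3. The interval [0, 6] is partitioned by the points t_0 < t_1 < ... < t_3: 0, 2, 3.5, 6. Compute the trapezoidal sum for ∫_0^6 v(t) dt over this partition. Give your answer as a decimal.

-135.75

Subinterval widths: 2, 1.5, 2.5.
v(0) = -3, v(2) = -1, v(3.5) = -7.375, v(6) = -93.
On each subinterval the trapezoid contributes (Δt_i/2)·[v(t_{i-1}) + v(t_i)].
Sum = -135.75.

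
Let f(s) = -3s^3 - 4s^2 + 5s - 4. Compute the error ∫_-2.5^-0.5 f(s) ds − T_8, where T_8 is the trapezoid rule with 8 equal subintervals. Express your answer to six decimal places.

Exact integral: ∫_-2.5^-0.5 f(s) ds ≈ -14.41666667.
T_8 = -14.21875.
Error ≈ -14.41666667 − (-14.21875) ≈ -0.197917.

-0.197917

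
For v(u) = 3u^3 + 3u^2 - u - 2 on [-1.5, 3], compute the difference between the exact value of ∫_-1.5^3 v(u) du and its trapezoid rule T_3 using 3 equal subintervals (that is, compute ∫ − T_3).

-16.453125

Exact integral: ∫_-1.5^3 v(u) du = 74.953125.
T_3 = 91.40625.
Error = 74.953125 − 91.40625 = -16.453125.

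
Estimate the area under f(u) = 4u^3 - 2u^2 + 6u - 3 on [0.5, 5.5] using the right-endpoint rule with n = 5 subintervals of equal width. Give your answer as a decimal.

1225

Δu = (5.5 − 0.5)/5 = 1.
Right endpoints: 1.5, 2.5, 3.5, 4.5, 5.5.
f(1.5) = 15, f(2.5) = 62, f(3.5) = 165, f(4.5) = 348, f(5.5) = 635.
Sum = Δu · [f(1.5) + f(2.5) + f(3.5) + f(4.5) + f(5.5)].
Sum = 1225.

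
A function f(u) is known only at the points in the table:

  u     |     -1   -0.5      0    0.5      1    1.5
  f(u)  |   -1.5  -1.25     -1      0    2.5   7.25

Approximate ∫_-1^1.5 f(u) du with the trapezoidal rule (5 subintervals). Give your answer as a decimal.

1.5625

Δu = 0.5.
T_5 = (0.5/2)·[(-1.5) + 2·(-1.25) + 2·(-1) + 2·0 + 2·2.5 + 7.25] = 1.5625.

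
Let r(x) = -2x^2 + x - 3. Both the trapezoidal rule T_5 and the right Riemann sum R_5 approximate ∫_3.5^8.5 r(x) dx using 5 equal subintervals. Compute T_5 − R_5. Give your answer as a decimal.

T_5 = -367.5.
R_5 = -425.
T_5 − R_5 = 57.5.

57.5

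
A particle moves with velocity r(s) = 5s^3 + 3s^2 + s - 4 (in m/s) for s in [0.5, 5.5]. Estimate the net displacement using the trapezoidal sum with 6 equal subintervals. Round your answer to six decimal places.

1332.777778

Δs = (5.5 − 0.5)/6 = 5/6.
r(0.5) = -2.125, r(4/3) = 392/27, r(13/6) = 13631/216, r(3) = 161, r(23/6) = 70321/216, r(14/3) = 15502/27, r(5.5) = 924.125.
T_6 = (Δs/2)·[r(s_0) + 2r(s_1) + ... + 2r(s_{5}) + r(s_6)].
Sum ≈ 1332.777778.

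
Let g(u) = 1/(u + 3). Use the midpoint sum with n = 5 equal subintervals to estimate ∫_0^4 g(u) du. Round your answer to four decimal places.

0.8449

Δu = (4 − 0)/5 = 0.8.
Midpoints: 0.4, 1.2, 2, 2.8, 3.6.
g(0.4) = 5/17, g(1.2) = 5/21, g(2) = 0.2, g(2.8) = 5/29, g(3.6) = 5/33.
Sum = Δu · [g(0.4) + g(1.2) + g(2) + g(2.8) + g(3.6)].
Sum ≈ 0.8449.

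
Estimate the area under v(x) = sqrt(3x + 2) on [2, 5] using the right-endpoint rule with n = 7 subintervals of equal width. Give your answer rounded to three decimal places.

Δx = (5 − 2)/7 = 3/7.
Right endpoints: 17/7, 20/7, 23/7, 26/7, 29/7, 32/7, 5.
v(17/7) ≈ 3.047, v(20/7) ≈ 3.251, v(23/7) ≈ 3.443, v(26/7) ≈ 3.625, v(29/7) ≈ 3.798, v(32/7) ≈ 3.964, v(5) ≈ 4.123.
Sum = Δx · [v(17/7) + v(20/7) + v(23/7) + ...].
Sum ≈ 10.823.

10.823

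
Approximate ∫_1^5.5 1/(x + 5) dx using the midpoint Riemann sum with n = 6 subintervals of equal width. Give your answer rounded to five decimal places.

0.55918

Δx = (5.5 − 1)/6 = 0.75.
Midpoints: 1.375, 2.125, 2.875, 3.625, 4.375, 5.125.
f(1.375) = 8/51, f(2.125) = 8/57, f(2.875) = 8/63, f(3.625) = 8/69, f(4.375) = 8/75, f(5.125) = 8/81.
Sum = Δx · [f(1.375) + f(2.125) + f(2.875) + ...].
Sum ≈ 0.55918.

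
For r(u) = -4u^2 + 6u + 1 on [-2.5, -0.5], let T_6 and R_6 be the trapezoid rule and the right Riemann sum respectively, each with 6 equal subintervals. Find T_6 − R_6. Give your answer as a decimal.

T_6 ≈ -36.814815.
R_6 ≈ -30.814815.
T_6 − R_6 = -6.

-6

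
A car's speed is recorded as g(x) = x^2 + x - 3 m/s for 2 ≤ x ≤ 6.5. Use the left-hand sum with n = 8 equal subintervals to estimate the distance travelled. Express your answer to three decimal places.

Δx = (6.5 − 2)/8 = 0.5625.
Left endpoints: 2, 2.5625, 3.125, 3.6875, 4.25, 4.8125, 5.375, 5.9375.
g(2) = 3, g(2.5625) = 6.12890625, g(3.125) = 9.890625, g(3.6875) = 14.28515625, g(4.25) = 19.3125, g(4.8125) = 24.97265625, g(5.375) = 31.265625, g(5.9375) = 38.19140625.
Sum = Δx · [g(2) + g(2.5625) + g(3.125) + ...].
Sum ≈ 82.714.

82.714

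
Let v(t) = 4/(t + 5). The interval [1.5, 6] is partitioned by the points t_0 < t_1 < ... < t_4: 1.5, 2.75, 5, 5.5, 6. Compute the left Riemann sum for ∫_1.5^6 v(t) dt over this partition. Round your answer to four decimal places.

Subinterval widths: 1.25, 2.25, 0.5, 0.5.
Left endpoints: 1.5, 2.75, 5, 5.5.
v(1.5) = 8/13, v(2.75) = 16/31, v(5) = 0.4, v(5.5) = 8/21.
Sum = Σ Δt_i · v(t_i).
Sum ≈ 2.3210.

2.3210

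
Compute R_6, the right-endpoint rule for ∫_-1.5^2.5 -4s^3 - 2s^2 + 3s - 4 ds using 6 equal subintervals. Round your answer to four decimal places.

Δs = (2.5 − (-1.5))/6 = 2/3.
Right endpoints: -5/6, -1/6, 0.5, 7/6, 11/6, 2.5.
f(-5/6) = -301/54, f(-1/6) = -245/54, f(0.5) = -3.5, f(7/6) = -517/54, f(11/6) = -1613/54, f(2.5) = -71.5.
Sum = Δs · [f(-5/6) + f(-1/6) + f(0.5) + ...].
Sum ≈ -83.0370.

-83.0370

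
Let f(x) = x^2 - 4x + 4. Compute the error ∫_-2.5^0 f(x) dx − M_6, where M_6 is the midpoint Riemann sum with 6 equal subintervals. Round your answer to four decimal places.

0.0362

Exact integral: ∫_-2.5^0 f(x) dx ≈ 27.708333.
M_6 ≈ 27.672164.
Error ≈ 27.708333 − 27.672164 ≈ 0.0362.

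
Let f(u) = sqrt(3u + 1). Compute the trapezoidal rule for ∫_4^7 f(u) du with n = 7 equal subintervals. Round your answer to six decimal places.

12.513412

Δu = (7 − 4)/7 = 3/7.
f(4) ≈ 3.605551, f(31/7) ≈ 3.779645, f(34/7) ≈ 3.946065, f(37/7) ≈ 4.105745, f(40/7) ≈ 4.259443, f(43/7) ≈ 4.407785, f(46/7) ≈ 4.551295, f(7) ≈ 4.690416.
T_7 = (Δu/2)·[f(u_0) + 2f(u_1) + ... + 2f(u_{6}) + f(u_7)].
Sum ≈ 12.513412.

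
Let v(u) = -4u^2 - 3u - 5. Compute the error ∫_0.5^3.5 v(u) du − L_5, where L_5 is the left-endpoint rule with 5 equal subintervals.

Exact integral: ∫_0.5^3.5 v(u) du = -90.
L_5 = -73.62.
Error = -90 − (-73.62) = -16.38.

-16.38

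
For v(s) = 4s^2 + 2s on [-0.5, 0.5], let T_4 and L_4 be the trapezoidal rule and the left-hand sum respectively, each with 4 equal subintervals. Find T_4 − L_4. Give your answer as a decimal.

T_4 = 0.375.
L_4 = 0.125.
T_4 − L_4 = 0.25.

0.25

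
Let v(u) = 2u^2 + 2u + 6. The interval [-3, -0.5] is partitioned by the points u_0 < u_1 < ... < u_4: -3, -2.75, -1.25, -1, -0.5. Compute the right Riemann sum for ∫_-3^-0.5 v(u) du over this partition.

18.09375

Subinterval widths: 0.25, 1.5, 0.25, 0.5.
Right endpoints: -2.75, -1.25, -1, -0.5.
v(-2.75) = 15.625, v(-1.25) = 6.625, v(-1) = 6, v(-0.5) = 5.5.
Sum = Σ Δu_i · v(u_i).
Sum = 18.09375.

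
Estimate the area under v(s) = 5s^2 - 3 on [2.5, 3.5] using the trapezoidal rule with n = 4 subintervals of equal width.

42.46875

Δs = (3.5 − 2.5)/4 = 0.25.
v(2.5) = 28.25, v(2.75) = 34.8125, v(3) = 42, v(3.25) = 49.8125, v(3.5) = 58.25.
T_4 = (Δs/2)·[v(s_0) + 2v(s_1) + 2v(s_2) + 2v(s_3) + v(s_4)].
Sum = 42.46875.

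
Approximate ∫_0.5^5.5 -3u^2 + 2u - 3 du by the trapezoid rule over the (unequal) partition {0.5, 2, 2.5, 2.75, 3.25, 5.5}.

-158.765625

Subinterval widths: 1.5, 0.5, 0.25, 0.5, 2.25.
f(0.5) = -2.75, f(2) = -11, f(2.5) = -16.75, f(2.75) = -20.1875, f(3.25) = -28.1875, f(5.5) = -82.75.
On each subinterval the trapezoid contributes (Δu_i/2)·[f(u_{i-1}) + f(u_i)].
Sum = -158.765625.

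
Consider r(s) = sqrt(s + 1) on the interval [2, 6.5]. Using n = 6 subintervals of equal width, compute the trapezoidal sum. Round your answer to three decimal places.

Δs = (6.5 − 2)/6 = 0.75.
r(2) ≈ 1.732, r(2.75) ≈ 1.936, r(3.5) ≈ 2.121, r(4.25) ≈ 2.291, r(5) ≈ 2.449, r(5.75) ≈ 2.598, r(6.5) ≈ 2.739.
T_6 = (Δs/2)·[r(s_0) + 2r(s_1) + ... + 2r(s_{5}) + r(s_6)].
Sum ≈ 10.224.

10.224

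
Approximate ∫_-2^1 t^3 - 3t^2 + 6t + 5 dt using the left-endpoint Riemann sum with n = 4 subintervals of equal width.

-21.515625

Δt = (1 − (-2))/4 = 0.75.
Left endpoints: -2, -1.25, -0.5, 0.25.
f(-2) = -27, f(-1.25) = -9.140625, f(-0.5) = 1.125, f(0.25) = 6.328125.
Sum = Δt · [f(-2) + f(-1.25) + f(-0.5) + f(0.25)].
Sum = -21.515625.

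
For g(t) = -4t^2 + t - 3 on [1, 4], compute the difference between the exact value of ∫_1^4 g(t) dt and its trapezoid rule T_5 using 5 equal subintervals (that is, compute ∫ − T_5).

0.72

Exact integral: ∫_1^4 g(t) dt = -85.5.
T_5 = -86.22.
Error = -85.5 − (-86.22) = 0.72.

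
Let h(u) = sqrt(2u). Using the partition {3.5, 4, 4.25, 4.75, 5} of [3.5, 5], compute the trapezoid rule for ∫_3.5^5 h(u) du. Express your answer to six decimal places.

4.366514

Subinterval widths: 0.5, 0.25, 0.5, 0.25.
h(3.5) ≈ 2.645751, h(4) ≈ 2.828427, h(4.25) ≈ 2.915476, h(4.75) ≈ 3.082207, h(5) ≈ 3.162278.
On each subinterval the trapezoid contributes (Δu_i/2)·[h(u_{i-1}) + h(u_i)].
Sum ≈ 4.366514.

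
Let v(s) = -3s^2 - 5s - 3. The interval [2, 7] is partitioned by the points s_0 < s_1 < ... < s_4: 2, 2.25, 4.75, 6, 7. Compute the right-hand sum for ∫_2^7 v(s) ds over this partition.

Subinterval widths: 0.25, 2.5, 1.25, 1.
Right endpoints: 2.25, 4.75, 6, 7.
v(2.25) = -29.4375, v(4.75) = -94.4375, v(6) = -141, v(7) = -185.
Sum = Σ Δs_i · v(s_i).
Sum = -604.703125.

-604.703125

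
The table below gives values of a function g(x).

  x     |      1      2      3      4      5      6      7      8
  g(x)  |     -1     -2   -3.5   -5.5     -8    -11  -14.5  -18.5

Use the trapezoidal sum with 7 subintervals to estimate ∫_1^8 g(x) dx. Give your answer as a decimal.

Δx = 1.
T_7 = (1/2)·[(-1) + 2·(-2) + 2·(-3.5) + 2·(-5.5) + 2·(-8) + 2·(-11) + 2·(-14.5) + (-18.5)] = -54.25.

-54.25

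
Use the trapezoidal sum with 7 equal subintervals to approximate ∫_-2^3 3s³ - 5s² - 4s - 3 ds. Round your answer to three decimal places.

Δs = (3 − (-2))/7 = 5/7.
f(-2) = -39, f(-9/7) = -4287/343, f(-4/7) = -997/343, f(1/7) = -1257/343, f(6/7) = -2817/343, f(11/7) = -3427/343, f(16/7) = -837/343, f(3) = 21.
T_7 = (Δs/2)·[f(s_0) + 2f(s_1) + ... + 2f(s_{6}) + f(s_7)].
Sum ≈ -34.796.

-34.796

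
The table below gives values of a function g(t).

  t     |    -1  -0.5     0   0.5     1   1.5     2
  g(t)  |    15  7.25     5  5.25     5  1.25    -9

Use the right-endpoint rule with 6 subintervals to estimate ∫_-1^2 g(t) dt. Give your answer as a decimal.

7.375

Δt = 0.5.
Sum = 0.5·[7.25 + 5 + 5.25 + 5 + 1.25 + (-9)] = 7.375.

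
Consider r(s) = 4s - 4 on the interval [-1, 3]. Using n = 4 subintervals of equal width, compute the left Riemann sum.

Δs = (3 − (-1))/4 = 1.
Left endpoints: -1, 0, 1, 2.
r(-1) = -8, r(0) = -4, r(1) = 0, r(2) = 4.
Sum = Δs · [r(-1) + r(0) + r(1) + r(2)].
Sum = -8.

-8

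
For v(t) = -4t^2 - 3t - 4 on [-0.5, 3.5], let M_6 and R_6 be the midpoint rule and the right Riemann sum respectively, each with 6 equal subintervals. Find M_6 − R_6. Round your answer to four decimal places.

M_6 ≈ -90.740741.
R_6 ≈ -112.518519.
M_6 − R_6 ≈ 21.7778.

21.7778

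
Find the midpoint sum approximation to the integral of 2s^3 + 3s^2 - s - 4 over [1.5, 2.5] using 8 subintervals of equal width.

23.23046875

Δs = (2.5 − 1.5)/8 = 0.125.
Midpoints: 1.5625, 1.6875, 1.8125, 1.9375, 2.0625, 2.1875, 2.3125, 2.4375.
f(1.5625) = 19233/2048, f(1.6875) = 25531/2048, f(1.8125) = 32669/2048, f(1.9375) = 40695/2048, f(2.0625) = 49657/2048, f(2.1875) = 59603/2048, f(2.3125) = 70581/2048, f(2.4375) = 82639/2048.
Sum = Δs · [f(1.5625) + f(1.6875) + f(1.8125) + ...].
Sum = 23.23046875.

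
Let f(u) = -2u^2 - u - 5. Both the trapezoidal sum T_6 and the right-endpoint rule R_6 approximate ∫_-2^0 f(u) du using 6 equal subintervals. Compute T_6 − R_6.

-1

T_6 ≈ -13.4074074.
R_6 ≈ -12.4074074.
T_6 − R_6 = -1.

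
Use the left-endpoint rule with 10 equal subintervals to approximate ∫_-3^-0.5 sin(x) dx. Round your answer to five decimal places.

Δx = (-0.5 − (-3))/10 = 0.25.
Left endpoints: -3, -2.75, -2.5, -2.25, -2, -1.75, -1.5, -1.25, -1, -0.75.
f(-3) ≈ -0.14112, f(-2.75) ≈ -0.38166, f(-2.5) ≈ -0.59847, f(-2.25) ≈ -0.77807, f(-2) ≈ -0.90930, f(-1.75) ≈ -0.98399, f(-1.5) ≈ -0.99749, f(-1.25) ≈ -0.94898, f(-1) ≈ -0.84147, f(-0.75) ≈ -0.68164.
Sum = Δx · [f(-3) + f(-2.75) + f(-2.5) + ...].
Sum ≈ -1.81555.

-1.81555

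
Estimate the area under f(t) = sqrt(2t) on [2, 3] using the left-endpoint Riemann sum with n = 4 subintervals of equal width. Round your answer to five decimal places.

2.17565

Δt = (3 − 2)/4 = 0.25.
Left endpoints: 2, 2.25, 2.5, 2.75.
f(2) ≈ 2.00000, f(2.25) ≈ 2.12132, f(2.5) ≈ 2.23607, f(2.75) ≈ 2.34521.
Sum = Δt · [f(2) + f(2.25) + f(2.5) + f(2.75)].
Sum ≈ 2.17565.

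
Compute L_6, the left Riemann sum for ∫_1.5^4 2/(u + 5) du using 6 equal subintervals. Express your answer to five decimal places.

Δu = (4 − 1.5)/6 = 5/12.
Left endpoints: 1.5, 23/12, 7/3, 2.75, 19/6, 43/12.
f(1.5) = 4/13, f(23/12) = 24/83, f(7/3) = 3/11, f(2.75) = 8/31, f(19/6) = 12/49, f(43/12) = 24/103.
Sum = Δu · [f(1.5) + f(23/12) + f(7/3) + ...].
Sum ≈ 0.66898.

0.66898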